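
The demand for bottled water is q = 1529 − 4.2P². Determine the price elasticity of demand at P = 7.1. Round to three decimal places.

-0.321

At P = 7.1, q = 1317.278.
dq/dP = −2·4.2·P = −59.64.
Point elasticity E = (dq/dP)·(P/q) = -59.64 × 7.1/1317.278 ≈ -0.321.
|E| < 1, so demand is inelastic at this price.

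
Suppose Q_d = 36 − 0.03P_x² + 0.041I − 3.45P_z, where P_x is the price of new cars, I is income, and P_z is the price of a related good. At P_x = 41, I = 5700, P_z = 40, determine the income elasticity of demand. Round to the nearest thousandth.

Evaluating quantity at (P_x, I, P_z) gives Q_d = 36 − 0.03(41)² + 0.041(5700) − 3.45(40) = 36 − 50.43 + 233.7 − 138 = 81.27.
∂Q_d/∂I = +0.041, so E_I = 0.041·(5700/81.27) ≈ 2.876.
E_I > 1: normal good (luxury).

2.876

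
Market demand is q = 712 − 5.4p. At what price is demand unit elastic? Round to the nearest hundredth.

For linear demand q = a − bp, E = −bp/(a − bp). |E| = 1 ⇒ bp = a − bp ⇒ p = a/(2b).
p = 712/(2·5.4) ≈ 65.93.

65.93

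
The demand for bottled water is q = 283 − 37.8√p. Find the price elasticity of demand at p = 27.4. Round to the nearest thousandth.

At p = 27.4, q = 85.1359.
dq/dp = −37.8/(2√p) = −37.8/(2·5.2345).
Point elasticity E = (dq/dp)·(p/q) = -3.6107 × 27.4/85.1359 ≈ -1.162.
|E| > 1, so demand is elastic at this price.

-1.162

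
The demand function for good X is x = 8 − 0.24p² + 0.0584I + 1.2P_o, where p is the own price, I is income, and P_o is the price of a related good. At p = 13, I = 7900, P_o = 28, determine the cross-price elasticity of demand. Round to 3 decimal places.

0.073

At the given point, x = 8 − 0.24(13)² + 0.0584(7900) + 1.2(28) = 8 − 40.56 + 461.36 + 33.6 = 462.4.
∂x/∂P_o = +1.2, so E_xy = 1.2·(28/462.4) ≈ 0.073.
E_xy > 0: the goods are substitutes.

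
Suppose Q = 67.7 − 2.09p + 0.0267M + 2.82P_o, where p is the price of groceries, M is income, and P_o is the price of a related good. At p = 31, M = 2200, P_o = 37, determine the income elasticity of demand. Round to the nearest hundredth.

0.35

At the given point, Q = 67.7 − 2.09(31) + 0.0267(2200) + 2.82(37) = 67.7 − 64.79 + 58.74 + 104.34 = 165.99.
∂Q/∂M = +0.0267, so E_I = 0.0267·(2200/165.99) ≈ 0.35.
E_I ∈ (0,1): normal good (necessity).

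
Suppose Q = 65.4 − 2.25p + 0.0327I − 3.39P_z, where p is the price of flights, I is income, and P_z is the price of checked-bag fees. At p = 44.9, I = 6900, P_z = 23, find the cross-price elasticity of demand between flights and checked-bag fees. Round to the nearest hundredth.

-0.70

Substituting, Q = 65.4 − 2.25(44.9) + 0.0327(6900) − 3.39(23) = 65.4 − 101.025 + 225.63 − 77.97 = 112.035.
∂Q/∂P_z = −3.39, so E_xy = -3.39·(23/112.035) ≈ -0.70.
E_xy < 0: the goods are complements.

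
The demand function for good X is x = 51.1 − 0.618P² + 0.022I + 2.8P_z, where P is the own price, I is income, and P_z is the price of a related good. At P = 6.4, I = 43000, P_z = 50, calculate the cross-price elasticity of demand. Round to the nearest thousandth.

At the given point, x = 51.1 − 0.618(6.4)² + 0.022(43000) + 2.8(50) = 51.1 − 25.3133 + 946 + 140 = 1111.7867.
∂x/∂P_z = +2.8, so E_xy = 2.8·(50/1111.7867) ≈ 0.126.
E_xy > 0: the goods are substitutes.

0.126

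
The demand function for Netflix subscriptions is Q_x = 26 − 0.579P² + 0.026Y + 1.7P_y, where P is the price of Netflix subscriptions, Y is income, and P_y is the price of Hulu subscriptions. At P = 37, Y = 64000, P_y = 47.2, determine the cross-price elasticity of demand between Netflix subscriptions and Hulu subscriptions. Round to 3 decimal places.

Q_x = 26 − 0.579(37)² + 0.026(64000) + 1.7(47.2) = 26 − 792.651 + 1664 + 80.24 = 977.589.
∂Q_x/∂P_y = +1.7, so E_xy = 1.7·(47.2/977.589) ≈ 0.082.
E_xy > 0: the goods are substitutes.

0.082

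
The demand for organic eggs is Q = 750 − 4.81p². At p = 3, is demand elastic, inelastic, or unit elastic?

inelastic

At p = 3, Q = 706.71.
dQ/dp = −2·4.81·p = −28.86.
Point elasticity E = (dQ/dp)·(p/Q) = -28.86 × 3/706.71 ≈ -0.123.
|E| ≈ 0.123 < 1, so demand is inelastic.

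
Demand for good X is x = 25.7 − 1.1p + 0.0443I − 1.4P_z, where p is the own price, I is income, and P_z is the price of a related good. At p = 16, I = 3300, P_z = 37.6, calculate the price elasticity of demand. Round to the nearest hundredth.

-0.17

x = 25.7 − 1.1(16) + 0.0443(3300) − 1.4(37.6) = 25.7 − 17.6 + 146.19 − 52.64 = 101.65.
∂x/∂p = −1.1, so E_p = (−1.1)·(16/101.65) ≈ -0.17.
|E_p| < 1: demand is inelastic.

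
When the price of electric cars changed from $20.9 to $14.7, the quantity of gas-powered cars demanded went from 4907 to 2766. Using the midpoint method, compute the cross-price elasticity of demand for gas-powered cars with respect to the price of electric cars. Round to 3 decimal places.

1.602

%ΔQ_x = (2766 − 4907)/[(4907+2766)/2] = -2141/3836.5 ≈ -0.5581.
%ΔP_y = (14.7 − 20.9)/[(20.9+14.7)/2] ≈ -0.3483.
E_xy = -0.5581/-0.3483 ≈ 1.602.
E_xy > 0, so gas-powered cars and electric cars are substitutes.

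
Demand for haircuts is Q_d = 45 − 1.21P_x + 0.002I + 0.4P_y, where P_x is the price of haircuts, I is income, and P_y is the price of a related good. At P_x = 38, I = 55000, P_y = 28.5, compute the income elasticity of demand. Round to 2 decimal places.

Evaluating quantity at (P_x, I, P_y) gives Q_d = 45 − 1.21(38) + 0.002(55000) + 0.4(28.5) = 45 − 45.98 + 110 + 11.4 = 120.42.
∂Q_d/∂I = +0.002, so E_I = 0.002·(55000/120.42) ≈ 0.91.
E_I ∈ (0,1): normal good (necessity).

0.91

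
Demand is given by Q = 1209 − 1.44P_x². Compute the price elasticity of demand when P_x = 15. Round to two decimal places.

At P_x = 15, Q = 885.
dQ/dP_x = −2·1.44·P_x = −43.2.
Point elasticity E = (dQ/dP_x)·(P_x/Q) = -43.2 × 15/885 ≈ -0.73.
|E| < 1, so demand is inelastic at this price.

-0.73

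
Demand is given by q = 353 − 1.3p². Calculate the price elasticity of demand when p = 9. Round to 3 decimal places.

-0.850

At p = 9, q = 247.7.
dq/dp = −2·1.3·p = −23.4.
Point elasticity E = (dq/dp)·(p/q) = -23.4 × 9/247.7 ≈ -0.850.
|E| < 1, so demand is inelastic at this price.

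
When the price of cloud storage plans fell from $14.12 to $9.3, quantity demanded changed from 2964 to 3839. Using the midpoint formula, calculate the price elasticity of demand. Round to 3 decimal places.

-0.625

%Δq = (3839 − 2964)/[(2964 + 3839)/2] = 875/3401.5 ≈ 0.2572.
%ΔP = (9.3 − 14.12)/[(14.12 + 9.3)/2] = -4.82/11.71 ≈ -0.4116.
Arc elasticity E = %Δq/%ΔP ≈ 0.2572/-0.4116 ≈ -0.625.
|E| < 1: demand is inelastic over this range.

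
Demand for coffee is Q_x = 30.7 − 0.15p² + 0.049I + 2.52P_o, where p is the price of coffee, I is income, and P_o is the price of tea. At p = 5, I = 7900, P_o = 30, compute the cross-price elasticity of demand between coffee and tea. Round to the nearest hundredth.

Evaluating quantity at (p, I, P_o) gives Q_x = 30.7 − 0.15(5)² + 0.049(7900) + 2.52(30) = 30.7 − 3.75 + 387.1 + 75.6 = 489.65.
∂Q_x/∂P_o = +2.52, so E_xy = 2.52·(30/489.65) ≈ 0.15.
E_xy > 0: the goods are substitutes.

0.15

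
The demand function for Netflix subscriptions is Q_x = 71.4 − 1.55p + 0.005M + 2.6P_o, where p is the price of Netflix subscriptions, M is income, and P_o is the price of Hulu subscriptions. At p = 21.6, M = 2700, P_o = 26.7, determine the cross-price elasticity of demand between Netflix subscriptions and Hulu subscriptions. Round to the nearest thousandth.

0.574

First evaluate Q_x: 71.4 − 1.55(21.6) + 0.005(2700) + 2.6(26.7) = 71.4 − 33.48 + 13.5 + 69.42 = 120.84.
∂Q_x/∂P_o = +2.6, so E_xy = 2.6·(26.7/120.84) ≈ 0.574.
E_xy > 0: the goods are substitutes.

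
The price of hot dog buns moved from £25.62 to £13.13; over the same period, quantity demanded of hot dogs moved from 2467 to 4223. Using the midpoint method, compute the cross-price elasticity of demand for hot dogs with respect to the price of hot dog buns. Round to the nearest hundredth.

-0.81

%ΔQ_x = (4223 − 2467)/[(2467+4223)/2] = 1756/3345 ≈ 0.5250.
%ΔP_y = (13.13 − 25.62)/[(25.62+13.13)/2] ≈ -0.6446.
E_xy = 0.5250/-0.6446 ≈ -0.81.
E_xy < 0, so hot dogs and hot dog buns are complements.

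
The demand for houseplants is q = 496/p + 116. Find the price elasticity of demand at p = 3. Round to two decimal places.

At p = 3, q = 281.3333.
dq/dp = −496/p² = −55.1111.
Point elasticity E = (dq/dp)·(p/q) = -55.1111 × 3/281.3333 ≈ -0.59.
|E| < 1, so demand is inelastic at this price.

-0.59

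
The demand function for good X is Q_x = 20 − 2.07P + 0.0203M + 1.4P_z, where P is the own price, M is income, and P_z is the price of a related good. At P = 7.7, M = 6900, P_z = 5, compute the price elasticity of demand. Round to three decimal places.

Substituting, Q_x = 20 − 2.07(7.7) + 0.0203(6900) + 1.4(5) = 20 − 15.939 + 140.07 + 7 = 151.131.
∂Q_x/∂P = −2.07, so E_p = (−2.07)·(7.7/151.131) ≈ -0.105.
|E_p| < 1: demand is inelastic.

-0.105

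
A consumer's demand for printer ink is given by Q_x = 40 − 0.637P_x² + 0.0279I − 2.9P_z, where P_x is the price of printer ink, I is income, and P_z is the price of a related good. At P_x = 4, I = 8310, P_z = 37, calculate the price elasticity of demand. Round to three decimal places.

-0.132

Substituting, Q_x = 40 − 0.637(4)² + 0.0279(8310) − 2.9(37) = 40 − 10.192 + 231.849 − 107.3 = 154.357.
∂Q_x/∂P_x = −2·0.637·P_x = -5.096, so E_p = -5.096·(4/154.357) ≈ -0.132.
|E_p| < 1: demand is inelastic.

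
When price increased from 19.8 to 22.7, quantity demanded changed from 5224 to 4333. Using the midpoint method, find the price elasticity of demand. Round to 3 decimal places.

-1.366

%ΔQ = (4333 − 5224)/[(5224 + 4333)/2] = -891/4778.5 ≈ -0.1865.
%Δp = (22.7 − 19.8)/[(19.8 + 22.7)/2] = 2.9/21.25 ≈ 0.1365.
Arc elasticity E = %ΔQ/%Δp ≈ -0.1865/0.1365 ≈ -1.366.
|E| > 1: demand is elastic over this range.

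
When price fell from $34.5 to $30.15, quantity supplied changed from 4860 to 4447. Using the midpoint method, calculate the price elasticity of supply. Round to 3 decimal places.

0.660

%ΔQ = (4447 − 4860)/[(4860 + 4447)/2] = -413/4653.5 ≈ -0.0888.
%Δp = (30.15 − 34.5)/[(34.5 + 30.15)/2] = -4.35/32.325 ≈ -0.1346.
Arc elasticity E = %ΔQ/%Δp ≈ -0.0888/-0.1346 ≈ 0.660.
|E| < 1: supply is inelastic over this range.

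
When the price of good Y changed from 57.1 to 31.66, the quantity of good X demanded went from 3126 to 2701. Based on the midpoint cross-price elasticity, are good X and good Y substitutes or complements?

%ΔQ_x = (2701 − 3126)/[(3126+2701)/2] = -425/2913.5 ≈ -0.1459.
%ΔP_y = (31.66 − 57.1)/[(57.1+31.66)/2] ≈ -0.5732.
E_xy = -0.1459/-0.5732 ≈ 0.254.
E_xy > 0, so the goods are substitutes.

substitutes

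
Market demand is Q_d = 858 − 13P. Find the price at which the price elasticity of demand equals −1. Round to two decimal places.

For linear demand Q_d = a − bP, E = −bP/(a − bP). |E| = 1 ⇒ bP = a − bP ⇒ P = a/(2b).
P = 858/(2·13) = 33.00.

33.00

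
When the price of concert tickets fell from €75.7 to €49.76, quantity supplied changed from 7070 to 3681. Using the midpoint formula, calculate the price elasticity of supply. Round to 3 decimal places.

%Δq = (3681 − 7070)/[(7070 + 3681)/2] = -3389/5375.5 ≈ -0.6305.
%ΔP = (49.76 − 75.7)/[(75.7 + 49.76)/2] = -25.94/62.73 ≈ -0.4135.
Arc elasticity E = %Δq/%ΔP ≈ -0.6305/-0.4135 ≈ 1.525.
|E| > 1: supply is elastic over this range.

1.525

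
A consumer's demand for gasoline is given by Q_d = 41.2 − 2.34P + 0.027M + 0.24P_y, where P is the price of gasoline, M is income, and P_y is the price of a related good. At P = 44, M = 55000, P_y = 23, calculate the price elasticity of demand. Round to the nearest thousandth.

-0.072

At the given point, Q_d = 41.2 − 2.34(44) + 0.027(55000) + 0.24(23) = 41.2 − 102.96 + 1485 + 5.52 = 1428.76.
∂Q_d/∂P = −2.34, so E_p = (−2.34)·(44/1428.76) ≈ -0.072.
|E_p| < 1: demand is inelastic.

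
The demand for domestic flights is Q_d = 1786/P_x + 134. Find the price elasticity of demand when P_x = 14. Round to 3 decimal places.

-0.488

At P_x = 14, Q_d = 261.5714.
dQ_d/dP_x = −1786/P_x² = −9.1122.
Point elasticity E = (dQ_d/dP_x)·(P_x/Q_d) = -9.1122 × 14/261.5714 ≈ -0.488.
|E| < 1, so demand is inelastic at this price.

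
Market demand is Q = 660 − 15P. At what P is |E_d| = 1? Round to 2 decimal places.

For linear demand Q = a − bP, E = −bP/(a − bP). |E| = 1 ⇒ bP = a − bP ⇒ P = a/(2b).
P = 660/(2·15) = 22.00.

22.00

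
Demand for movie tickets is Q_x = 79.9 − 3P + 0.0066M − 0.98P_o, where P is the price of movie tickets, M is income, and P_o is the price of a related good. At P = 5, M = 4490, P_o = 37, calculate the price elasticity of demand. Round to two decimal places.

First evaluate Q_x: 79.9 − 3(5) + 0.0066(4490) − 0.98(37) = 79.9 − 15 + 29.634 − 36.26 = 58.274.
∂Q_x/∂P = −3, so E_p = (−3)·(5/58.274) ≈ -0.26.
|E_p| < 1: demand is inelastic.

-0.26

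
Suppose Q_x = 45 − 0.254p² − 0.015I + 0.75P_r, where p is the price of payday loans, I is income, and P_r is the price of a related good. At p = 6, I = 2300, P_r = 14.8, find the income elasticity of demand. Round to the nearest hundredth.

-2.77

Q_x = 45 − 0.254(6)² − 0.015(2300) + 0.75(14.8) = 45 − 9.144 − 34.5 + 11.1 = 12.456.
∂Q_x/∂I = −0.015, so E_I = -0.015·(2300/12.456) ≈ -2.77.
E_I < 0: inferior good.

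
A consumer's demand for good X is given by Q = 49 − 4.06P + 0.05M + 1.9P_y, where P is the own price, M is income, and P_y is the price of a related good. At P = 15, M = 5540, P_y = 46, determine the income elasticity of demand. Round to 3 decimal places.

Evaluating quantity at (P, M, P_y) gives Q = 49 − 4.06(15) + 0.05(5540) + 1.9(46) = 49 − 60.9 + 277 + 87.4 = 352.5.
∂Q/∂M = +0.05, so E_I = 0.05·(5540/352.5) ≈ 0.786.
E_I ∈ (0,1): normal good (necessity).

0.786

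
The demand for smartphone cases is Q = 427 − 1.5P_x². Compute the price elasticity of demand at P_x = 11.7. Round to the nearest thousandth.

-1.853

At P_x = 11.7, Q = 221.665.
dQ/dP_x = −2·1.5·P_x = −35.1.
Point elasticity E = (dQ/dP_x)·(P_x/Q) = -35.1 × 11.7/221.665 ≈ -1.853.
|E| > 1, so demand is elastic at this price.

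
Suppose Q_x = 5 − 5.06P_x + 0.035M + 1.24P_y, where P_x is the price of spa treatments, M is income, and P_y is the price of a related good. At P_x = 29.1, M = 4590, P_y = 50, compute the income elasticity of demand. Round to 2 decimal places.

Evaluating quantity at (P_x, M, P_y) gives Q_x = 5 − 5.06(29.1) + 0.035(4590) + 1.24(50) = 5 − 147.246 + 160.65 + 62 = 80.404.
∂Q_x/∂M = +0.035, so E_I = 0.035·(4590/80.404) ≈ 2.00.
E_I > 1: normal good (luxury).

2.00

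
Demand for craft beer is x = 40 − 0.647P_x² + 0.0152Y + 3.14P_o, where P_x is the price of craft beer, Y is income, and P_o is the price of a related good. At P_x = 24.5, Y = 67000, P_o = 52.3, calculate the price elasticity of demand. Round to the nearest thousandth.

-0.931

First evaluate x: 40 − 0.647(24.5)² + 0.0152(67000) + 3.14(52.3) = 40 − 388.3618 + 1018.4 + 164.222 = 834.2603.
∂x/∂P_x = −2·0.647·P_x = -31.703, so E_p = -31.703·(24.5/834.2603) ≈ -0.931.
|E_p| < 1: demand is inelastic.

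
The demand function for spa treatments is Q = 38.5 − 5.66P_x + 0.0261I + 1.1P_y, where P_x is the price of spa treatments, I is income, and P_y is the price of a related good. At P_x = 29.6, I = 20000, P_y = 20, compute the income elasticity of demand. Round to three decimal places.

First evaluate Q: 38.5 − 5.66(29.6) + 0.0261(20000) + 1.1(20) = 38.5 − 167.536 + 522 + 22 = 414.964.
∂Q/∂I = +0.0261, so E_I = 0.0261·(20000/414.964) ≈ 1.258.
E_I > 1: normal good (luxury).

1.258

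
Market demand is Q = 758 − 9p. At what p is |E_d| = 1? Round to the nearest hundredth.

42.11

For linear demand Q = a − bp, E = −bp/(a − bp). |E| = 1 ⇒ bp = a − bp ⇒ p = a/(2b).
p = 758/(2·9) ≈ 42.11.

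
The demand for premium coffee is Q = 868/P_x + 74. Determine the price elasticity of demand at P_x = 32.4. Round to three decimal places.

At P_x = 32.4, Q = 100.7901.
dQ/dP_x = −868/P_x² = −0.8269.
Point elasticity E = (dQ/dP_x)·(P_x/Q) = -0.8269 × 32.4/100.7901 ≈ -0.266.
|E| < 1, so demand is inelastic at this price.

-0.266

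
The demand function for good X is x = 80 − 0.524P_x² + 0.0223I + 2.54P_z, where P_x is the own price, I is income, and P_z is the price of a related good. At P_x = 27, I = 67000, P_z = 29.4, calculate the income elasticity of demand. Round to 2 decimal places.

At the given point, x = 80 − 0.524(27)² + 0.0223(67000) + 2.54(29.4) = 80 − 381.996 + 1494.1 + 74.676 = 1266.78.
∂x/∂I = +0.0223, so E_I = 0.0223·(67000/1266.78) ≈ 1.18.
E_I > 1: normal good (luxury).

1.18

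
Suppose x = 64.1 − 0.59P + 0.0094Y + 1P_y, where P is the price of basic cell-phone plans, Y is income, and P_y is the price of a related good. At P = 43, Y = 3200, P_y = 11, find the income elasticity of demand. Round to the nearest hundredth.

0.38

At the given point, x = 64.1 − 0.59(43) + 0.0094(3200) + 1(11) = 64.1 − 25.37 + 30.08 + 11 = 79.81.
∂x/∂Y = +0.0094, so E_I = 0.0094·(3200/79.81) ≈ 0.38.
E_I ∈ (0,1): normal good (necessity).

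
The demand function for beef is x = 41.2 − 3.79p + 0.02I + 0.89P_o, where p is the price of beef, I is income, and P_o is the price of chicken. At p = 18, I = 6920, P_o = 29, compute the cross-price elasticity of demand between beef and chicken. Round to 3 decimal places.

0.188

Substituting, x = 41.2 − 3.79(18) + 0.02(6920) + 0.89(29) = 41.2 − 68.22 + 138.4 + 25.81 = 137.19.
∂x/∂P_o = +0.89, so E_xy = 0.89·(29/137.19) ≈ 0.188.
E_xy > 0: the goods are substitutes.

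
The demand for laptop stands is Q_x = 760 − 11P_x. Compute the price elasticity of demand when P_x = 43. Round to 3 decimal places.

At P_x = 43, Q_x = 287.
dQ_x/dP_x = −11.
Point elasticity E = (dQ_x/dP_x)·(P_x/Q_x) = -11 × 43/287 ≈ -1.648.
|E| > 1, so demand is elastic at this price.

-1.648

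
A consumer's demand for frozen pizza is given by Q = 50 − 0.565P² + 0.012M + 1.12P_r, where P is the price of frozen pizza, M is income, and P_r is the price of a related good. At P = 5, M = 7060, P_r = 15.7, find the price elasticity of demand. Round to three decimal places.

Substituting, Q = 50 − 0.565(5)² + 0.012(7060) + 1.12(15.7) = 50 − 14.125 + 84.72 + 17.584 = 138.179.
∂Q/∂P = −2·0.565·P = -5.65, so E_p = -5.65·(5/138.179) ≈ -0.204.
|E_p| < 1: demand is inelastic.

-0.204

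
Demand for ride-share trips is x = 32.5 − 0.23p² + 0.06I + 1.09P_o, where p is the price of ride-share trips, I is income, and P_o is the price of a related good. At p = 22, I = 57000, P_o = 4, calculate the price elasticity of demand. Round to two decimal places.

-0.07

x = 32.5 − 0.23(22)² + 0.06(57000) + 1.09(4) = 32.5 − 111.32 + 3420 + 4.36 = 3345.54.
∂x/∂p = −2·0.23·p = -10.12, so E_p = -10.12·(22/3345.54) ≈ -0.07.
|E_p| < 1: demand is inelastic.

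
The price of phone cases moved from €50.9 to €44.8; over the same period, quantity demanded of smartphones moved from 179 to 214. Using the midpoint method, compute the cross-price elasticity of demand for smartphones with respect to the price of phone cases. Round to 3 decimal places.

%ΔQ_x = (214 − 179)/[(179+214)/2] = 35/196.5 ≈ 0.1781.
%ΔP_y = (44.8 − 50.9)/[(50.9+44.8)/2] ≈ -0.1275.
E_xy = 0.1781/-0.1275 ≈ -1.397.
E_xy < 0, so smartphones and phone cases are complements.

-1.397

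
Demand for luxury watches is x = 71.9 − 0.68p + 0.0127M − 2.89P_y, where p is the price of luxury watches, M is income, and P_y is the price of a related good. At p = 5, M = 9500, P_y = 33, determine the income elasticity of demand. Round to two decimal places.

Substituting, x = 71.9 − 0.68(5) + 0.0127(9500) − 2.89(33) = 71.9 − 3.4 + 120.65 − 95.37 = 93.78.
∂x/∂M = +0.0127, so E_I = 0.0127·(9500/93.78) ≈ 1.29.
E_I > 1: normal good (luxury).

1.29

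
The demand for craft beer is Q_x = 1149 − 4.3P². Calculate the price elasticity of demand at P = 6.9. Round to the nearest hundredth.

At P = 6.9, Q_x = 944.277.
dQ_x/dP = −2·4.3·P = −59.34.
Point elasticity E = (dQ_x/dP)·(P/Q_x) = -59.34 × 6.9/944.277 ≈ -0.43.
|E| < 1, so demand is inelastic at this price.

-0.43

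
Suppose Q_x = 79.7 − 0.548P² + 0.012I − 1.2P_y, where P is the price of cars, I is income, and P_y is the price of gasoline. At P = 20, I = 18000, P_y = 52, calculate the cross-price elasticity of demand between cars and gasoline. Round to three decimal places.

-4.426

Q_x = 79.7 − 0.548(20)² + 0.012(18000) − 1.2(52) = 79.7 − 219.2 + 216 − 62.4 = 14.1.
∂Q_x/∂P_y = −1.2, so E_xy = -1.2·(52/14.1) ≈ -4.426.
E_xy < 0: the goods are complements.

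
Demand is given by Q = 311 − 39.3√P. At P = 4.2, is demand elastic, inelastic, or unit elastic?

inelastic

At P = 4.2, Q = 230.459.
dQ/dP = −39.3/(2√P) = −39.3/(2·2.0494).
Point elasticity E = (dQ/dP)·(P/Q) = -9.5882 × 4.2/230.459 ≈ -0.175.
|E| ≈ 0.175 < 1, so demand is inelastic.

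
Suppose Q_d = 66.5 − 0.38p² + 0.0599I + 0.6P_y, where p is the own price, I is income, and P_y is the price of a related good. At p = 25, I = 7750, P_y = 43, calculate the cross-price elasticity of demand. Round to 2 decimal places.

At the given point, Q_d = 66.5 − 0.38(25)² + 0.0599(7750) + 0.6(43) = 66.5 − 237.5 + 464.225 + 25.8 = 319.025.
∂Q_d/∂P_y = +0.6, so E_xy = 0.6·(43/319.025) ≈ 0.08.
E_xy > 0: the goods are substitutes.

0.08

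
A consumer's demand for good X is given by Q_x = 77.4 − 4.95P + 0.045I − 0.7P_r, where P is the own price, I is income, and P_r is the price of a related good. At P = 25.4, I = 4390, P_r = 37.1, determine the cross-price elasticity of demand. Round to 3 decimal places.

-0.211

At the given point, Q_x = 77.4 − 4.95(25.4) + 0.045(4390) − 0.7(37.1) = 77.4 − 125.73 + 197.55 − 25.97 = 123.25.
∂Q_x/∂P_r = −0.7, so E_xy = -0.7·(37.1/123.25) ≈ -0.211.
E_xy < 0: the goods are complements.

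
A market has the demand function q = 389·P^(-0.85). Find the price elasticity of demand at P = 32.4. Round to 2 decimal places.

For a Cobb–Douglas (constant-elasticity) form q = A·P^α·…, the elasticity with respect to P equals the exponent α at every point.
Here the exponent on P is -0.85, so the price elasticity of demand is -0.85.

-0.85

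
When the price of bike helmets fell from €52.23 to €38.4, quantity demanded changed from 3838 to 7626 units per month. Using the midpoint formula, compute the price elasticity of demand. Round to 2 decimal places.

%ΔQ = (7626 − 3838)/[(3838 + 7626)/2] = 3788/5732 ≈ 0.6609.
%ΔP = (38.4 − 52.23)/[(52.23 + 38.4)/2] = -13.83/45.315 ≈ -0.3052.
Arc elasticity E = %ΔQ/%ΔP ≈ 0.6609/-0.3052 ≈ -2.17.
|E| > 1: demand is elastic over this range.

-2.17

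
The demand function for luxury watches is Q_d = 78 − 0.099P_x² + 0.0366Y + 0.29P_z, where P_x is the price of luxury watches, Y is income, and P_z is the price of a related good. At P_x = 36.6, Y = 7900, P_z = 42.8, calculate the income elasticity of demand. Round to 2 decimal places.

1.17

Q_d = 78 − 0.099(36.6)² + 0.0366(7900) + 0.29(42.8) = 78 − 132.6164 + 289.14 + 12.412 = 246.9356.
∂Q_d/∂Y = +0.0366, so E_I = 0.0366·(7900/246.9356) ≈ 1.17.
E_I > 1: normal good (luxury).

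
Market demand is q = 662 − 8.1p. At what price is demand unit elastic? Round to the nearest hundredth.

For linear demand q = a − bp, E = −bp/(a − bp). |E| = 1 ⇒ bp = a − bp ⇒ p = a/(2b).
p = 662/(2·8.1) ≈ 40.86.

40.86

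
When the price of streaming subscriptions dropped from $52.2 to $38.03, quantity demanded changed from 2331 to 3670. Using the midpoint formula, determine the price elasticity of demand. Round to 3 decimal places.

%Δq = (3670 − 2331)/[(2331 + 3670)/2] = 1339/3000.5 ≈ 0.4463.
%ΔP = (38.03 − 52.2)/[(52.2 + 38.03)/2] = -14.17/45.115 ≈ -0.3141.
Arc elasticity E = %Δq/%ΔP ≈ 0.4463/-0.3141 ≈ -1.421.
|E| > 1: demand is elastic over this range.

-1.421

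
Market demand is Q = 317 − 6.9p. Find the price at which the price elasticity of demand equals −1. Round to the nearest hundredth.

For linear demand Q = a − bp, E = −bp/(a − bp). |E| = 1 ⇒ bp = a − bp ⇒ p = a/(2b).
p = 317/(2·6.9) ≈ 22.97.

22.97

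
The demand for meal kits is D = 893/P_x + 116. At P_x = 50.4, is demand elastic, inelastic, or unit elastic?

inelastic

At P_x = 50.4, D = 133.7183.
dD/dP_x = −893/P_x² = −0.3516.
Point elasticity E = (dD/dP_x)·(P_x/D) = -0.3516 × 50.4/133.7183 ≈ -0.133.
|E| ≈ 0.133 < 1, so demand is inelastic.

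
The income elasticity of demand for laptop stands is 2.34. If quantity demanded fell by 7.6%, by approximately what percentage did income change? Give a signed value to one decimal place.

%ΔQ ≈ E × %ΔI ⇒ %ΔI = %ΔQ / E = (-7.6%)/(2.34) ≈ -3.2%.

-3.2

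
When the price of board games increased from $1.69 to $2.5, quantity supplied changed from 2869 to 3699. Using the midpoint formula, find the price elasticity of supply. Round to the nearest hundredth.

0.65

%ΔQ = (3699 − 2869)/[(2869 + 3699)/2] = 830/3284 ≈ 0.2527.
%Δp = (2.5 − 1.69)/[(1.69 + 2.5)/2] = 0.81/2.095 ≈ 0.3866.
Arc elasticity E = %ΔQ/%Δp ≈ 0.2527/0.3866 ≈ 0.65.
|E| < 1: supply is inelastic over this range.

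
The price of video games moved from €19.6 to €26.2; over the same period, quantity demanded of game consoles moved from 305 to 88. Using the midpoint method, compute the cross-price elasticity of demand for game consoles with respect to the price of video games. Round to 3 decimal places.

%ΔQ_x = (88 − 305)/[(305+88)/2] = -217/196.5 ≈ -1.1043.
%ΔP_y = (26.2 − 19.6)/[(19.6+26.2)/2] ≈ 0.2882.
E_xy = -1.1043/0.2882 ≈ -3.832.
E_xy < 0, so game consoles and video games are complements.

-3.832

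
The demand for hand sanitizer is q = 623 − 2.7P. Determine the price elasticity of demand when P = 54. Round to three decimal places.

-0.306

At P = 54, q = 477.2.
dq/dP = −2.7.
Point elasticity E = (dq/dP)·(P/q) = -2.7 × 54/477.2 ≈ -0.306.
|E| < 1, so demand is inelastic at this price.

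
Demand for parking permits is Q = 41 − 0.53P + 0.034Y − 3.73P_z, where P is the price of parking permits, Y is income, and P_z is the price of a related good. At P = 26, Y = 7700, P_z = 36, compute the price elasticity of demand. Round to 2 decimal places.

-0.09

At the given point, Q = 41 − 0.53(26) + 0.034(7700) − 3.73(36) = 41 − 13.78 + 261.8 − 134.28 = 154.74.
∂Q/∂P = −0.53, so E_p = (−0.53)·(26/154.74) ≈ -0.09.
|E_p| < 1: demand is inelastic.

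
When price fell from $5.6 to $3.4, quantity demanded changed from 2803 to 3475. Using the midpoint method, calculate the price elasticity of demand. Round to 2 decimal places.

-0.44

%Δq = (3475 − 2803)/[(2803 + 3475)/2] = 672/3139 ≈ 0.2141.
%Δp = (3.4 − 5.6)/[(5.6 + 3.4)/2] = -2.2/4.5 ≈ -0.4889.
Arc elasticity E = %Δq/%Δp ≈ 0.2141/-0.4889 ≈ -0.44.
|E| < 1: demand is inelastic over this range.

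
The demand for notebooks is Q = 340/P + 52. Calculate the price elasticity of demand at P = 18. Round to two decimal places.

-0.27

At P = 18, Q = 70.8889.
dQ/dP = −340/P² = −1.0494.
Point elasticity E = (dQ/dP)·(P/Q) = -1.0494 × 18/70.8889 ≈ -0.27.
|E| < 1, so demand is inelastic at this price.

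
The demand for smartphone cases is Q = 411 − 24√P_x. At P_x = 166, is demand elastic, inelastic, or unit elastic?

At P_x = 166, Q = 101.7816.
dQ/dP_x = −24/(2√P_x) = −24/(2·12.8841).
Point elasticity E = (dQ/dP_x)·(P_x/Q) = -0.9314 × 166/101.7816 ≈ -1.519.
|E| ≈ 1.519 > 1, so demand is elastic.

elastic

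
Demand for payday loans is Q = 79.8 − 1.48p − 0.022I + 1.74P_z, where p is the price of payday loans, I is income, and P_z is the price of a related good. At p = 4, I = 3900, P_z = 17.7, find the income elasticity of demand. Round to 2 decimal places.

-4.54

At the given point, Q = 79.8 − 1.48(4) − 0.022(3900) + 1.74(17.7) = 79.8 − 5.92 − 85.8 + 30.798 = 18.878.
∂Q/∂I = −0.022, so E_I = -0.022·(3900/18.878) ≈ -4.54.
E_I < 0: inferior good.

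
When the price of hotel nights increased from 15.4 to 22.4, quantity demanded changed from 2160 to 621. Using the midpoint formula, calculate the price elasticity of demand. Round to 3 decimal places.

-2.988

%ΔQ = (621 − 2160)/[(2160 + 621)/2] = -1539/1390.5 ≈ -1.1068.
%ΔP = (22.4 − 15.4)/[(15.4 + 22.4)/2] = 7/18.9 ≈ 0.3704.
Arc elasticity E = %ΔQ/%ΔP ≈ -1.1068/0.3704 ≈ -2.988.
|E| > 1: demand is elastic over this range.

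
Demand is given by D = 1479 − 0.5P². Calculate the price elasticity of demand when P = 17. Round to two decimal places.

At P = 17, D = 1334.5.
dD/dP = −2·0.5·P = −17.
Point elasticity E = (dD/dP)·(P/D) = -17 × 17/1334.5 ≈ -0.22.
|E| < 1, so demand is inelastic at this price.

-0.22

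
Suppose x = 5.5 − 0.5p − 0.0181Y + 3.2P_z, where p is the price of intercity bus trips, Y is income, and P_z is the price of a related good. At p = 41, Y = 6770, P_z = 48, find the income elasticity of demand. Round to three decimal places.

First evaluate x: 5.5 − 0.5(41) − 0.0181(6770) + 3.2(48) = 5.5 − 20.5 − 122.537 + 153.6 = 16.063.
∂x/∂Y = −0.0181, so E_I = -0.0181·(6770/16.063) ≈ -7.629.
E_I < 0: inferior good.

-7.629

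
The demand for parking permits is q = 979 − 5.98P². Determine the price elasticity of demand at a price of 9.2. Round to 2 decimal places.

At P = 9.2, q = 472.8528.
dq/dP = −2·5.98·P = −110.032.
Point elasticity E = (dq/dP)·(P/q) = -110.032 × 9.2/472.8528 ≈ -2.14.
|E| > 1, so demand is elastic at this price.

-2.14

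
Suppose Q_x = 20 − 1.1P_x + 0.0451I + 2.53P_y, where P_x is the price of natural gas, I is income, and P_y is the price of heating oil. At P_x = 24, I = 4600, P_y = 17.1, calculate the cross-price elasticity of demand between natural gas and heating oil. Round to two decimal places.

0.18

At the given point, Q_x = 20 − 1.1(24) + 0.0451(4600) + 2.53(17.1) = 20 − 26.4 + 207.46 + 43.263 = 244.323.
∂Q_x/∂P_y = +2.53, so E_xy = 2.53·(17.1/244.323) ≈ 0.18.
E_xy > 0: the goods are substitutes.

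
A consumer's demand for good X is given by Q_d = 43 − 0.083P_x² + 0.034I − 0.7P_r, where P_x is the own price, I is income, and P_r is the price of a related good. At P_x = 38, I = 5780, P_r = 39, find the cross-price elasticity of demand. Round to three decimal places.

-0.296

At the given point, Q_d = 43 − 0.083(38)² + 0.034(5780) − 0.7(39) = 43 − 119.852 + 196.52 − 27.3 = 92.368.
∂Q_d/∂P_r = −0.7, so E_xy = -0.7·(39/92.368) ≈ -0.296.
E_xy < 0: the goods are complements.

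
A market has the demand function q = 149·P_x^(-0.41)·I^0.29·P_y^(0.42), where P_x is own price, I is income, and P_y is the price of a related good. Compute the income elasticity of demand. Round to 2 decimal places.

For a Cobb–Douglas (constant-elasticity) form q = A·I^α·…, the elasticity with respect to I equals the exponent α at every point.
Here the exponent on I is 0.29, so the income elasticity of demand is 0.29.

0.29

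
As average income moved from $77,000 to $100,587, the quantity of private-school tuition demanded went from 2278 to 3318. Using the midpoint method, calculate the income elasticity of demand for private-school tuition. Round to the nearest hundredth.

%ΔQ = (3318 − 2278)/[(2278+3318)/2] = 1040/2798 ≈ 0.3717.
%ΔI = (100,587 − 77,000)/[(77,000+100,587)/2] = 23587/88793.5 ≈ 0.2656.
E_I = %ΔQ/%ΔI ≈ 1.40.
E_I > 1: normal good (luxury).

1.40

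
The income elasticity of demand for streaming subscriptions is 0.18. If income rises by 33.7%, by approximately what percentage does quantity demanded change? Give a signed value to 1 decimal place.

6.1

%ΔQ ≈ E × %ΔI = (0.18) × (33.7%) ≈ 6.1%.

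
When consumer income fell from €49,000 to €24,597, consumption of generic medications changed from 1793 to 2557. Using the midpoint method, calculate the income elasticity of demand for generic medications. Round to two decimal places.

%ΔQ = (2557 − 1793)/[(1793+2557)/2] = 764/2175 ≈ 0.3513.
%ΔM = (24,597 − 49,000)/[(49,000+24,597)/2] = -24403/36798.5 ≈ -0.6632.
E_I = %ΔQ/%ΔM ≈ -0.53.
E_I < 0: inferior good.

-0.53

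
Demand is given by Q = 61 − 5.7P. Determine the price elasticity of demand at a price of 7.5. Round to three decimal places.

At P = 7.5, Q = 18.25.
dQ/dP = −5.7.
Point elasticity E = (dQ/dP)·(P/Q) = -5.7 × 7.5/18.25 ≈ -2.342.
|E| > 1, so demand is elastic at this price.

-2.342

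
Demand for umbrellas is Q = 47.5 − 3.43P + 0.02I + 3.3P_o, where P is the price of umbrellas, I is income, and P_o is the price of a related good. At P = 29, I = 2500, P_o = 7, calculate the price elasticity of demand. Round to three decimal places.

-4.708

At the given point, Q = 47.5 − 3.43(29) + 0.02(2500) + 3.3(7) = 47.5 − 99.47 + 50 + 23.1 = 21.13.
∂Q/∂P = −3.43, so E_p = (−3.43)·(29/21.13) ≈ -4.708.
|E_p| > 1: demand is elastic.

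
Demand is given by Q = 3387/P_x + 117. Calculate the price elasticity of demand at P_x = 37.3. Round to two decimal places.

-0.44

At P_x = 37.3, Q = 207.8043.
dQ/dP_x = −3387/P_x² = −2.4344.
Point elasticity E = (dQ/dP_x)·(P_x/Q) = -2.4344 × 37.3/207.8043 ≈ -0.44.
|E| < 1, so demand is inelastic at this price.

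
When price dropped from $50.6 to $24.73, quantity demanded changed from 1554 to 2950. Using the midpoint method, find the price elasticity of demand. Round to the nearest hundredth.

%Δq = (2950 − 1554)/[(1554 + 2950)/2] = 1396/2252 ≈ 0.6199.
%Δp = (24.73 − 50.6)/[(50.6 + 24.73)/2] = -25.87/37.665 ≈ -0.6868.
Arc elasticity E = %Δq/%Δp ≈ 0.6199/-0.6868 ≈ -0.90.
|E| < 1: demand is inelastic over this range.

-0.90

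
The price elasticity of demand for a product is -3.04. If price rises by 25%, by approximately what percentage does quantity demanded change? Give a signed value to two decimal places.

-76.00

%ΔQ ≈ E × %ΔP = (-3.04) × (25%) = -76.00%.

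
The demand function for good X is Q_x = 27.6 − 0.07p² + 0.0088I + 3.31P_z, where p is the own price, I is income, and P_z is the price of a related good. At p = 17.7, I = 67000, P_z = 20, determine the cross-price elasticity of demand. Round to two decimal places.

Substituting, Q_x = 27.6 − 0.07(17.7)² + 0.0088(67000) + 3.31(20) = 27.6 − 21.9303 + 589.6 + 66.2 = 661.4697.
∂Q_x/∂P_z = +3.31, so E_xy = 3.31·(20/661.4697) ≈ 0.10.
E_xy > 0: the goods are substitutes.

0.10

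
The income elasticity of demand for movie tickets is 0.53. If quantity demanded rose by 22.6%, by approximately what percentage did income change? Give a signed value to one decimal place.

42.6

%ΔQ ≈ E × %ΔI ⇒ %ΔI = %ΔQ / E = (22.6%)/(0.53) ≈ 42.6%.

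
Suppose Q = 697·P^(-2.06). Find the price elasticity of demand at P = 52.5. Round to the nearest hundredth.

-2.06

For a Cobb–Douglas (constant-elasticity) form Q = A·P^α·…, the elasticity with respect to P equals the exponent α at every point.
Here the exponent on P is -2.06, so the price elasticity of demand is -2.06.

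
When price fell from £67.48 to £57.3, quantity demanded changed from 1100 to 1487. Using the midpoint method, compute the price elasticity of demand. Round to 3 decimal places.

-1.834

%ΔQ = (1487 − 1100)/[(1100 + 1487)/2] = 387/1293.5 ≈ 0.2992.
%ΔP = (57.3 − 67.48)/[(67.48 + 57.3)/2] = -10.18/62.39 ≈ -0.1632.
Arc elasticity E = %ΔQ/%ΔP ≈ 0.2992/-0.1632 ≈ -1.834.
|E| > 1: demand is elastic over this range.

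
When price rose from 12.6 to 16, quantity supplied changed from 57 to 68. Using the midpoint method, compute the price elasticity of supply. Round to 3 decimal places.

0.740

%Δq = (68 − 57)/[(57 + 68)/2] = 11/62.5 ≈ 0.1760.
%Δp = (16 − 12.6)/[(12.6 + 16)/2] = 3.4/14.3 ≈ 0.2378.
Arc elasticity E = %Δq/%Δp ≈ 0.1760/0.2378 ≈ 0.740.
|E| < 1: supply is inelastic over this range.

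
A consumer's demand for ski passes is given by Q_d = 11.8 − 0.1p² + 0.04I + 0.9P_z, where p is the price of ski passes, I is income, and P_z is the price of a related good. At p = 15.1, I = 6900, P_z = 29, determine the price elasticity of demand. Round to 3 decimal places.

Q_d = 11.8 − 0.1(15.1)² + 0.04(6900) + 0.9(29) = 11.8 − 22.801 + 276 + 26.1 = 291.099.
∂Q_d/∂p = −2·0.1·p = -3.02, so E_p = -3.02·(15.1/291.099) ≈ -0.157.
|E_p| < 1: demand is inelastic.

-0.157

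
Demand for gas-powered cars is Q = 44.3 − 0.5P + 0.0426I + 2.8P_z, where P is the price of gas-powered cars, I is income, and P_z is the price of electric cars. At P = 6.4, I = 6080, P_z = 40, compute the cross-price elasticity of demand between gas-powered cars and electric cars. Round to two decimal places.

0.27

At the given point, Q = 44.3 − 0.5(6.4) + 0.0426(6080) + 2.8(40) = 44.3 − 3.2 + 259.008 + 112 = 412.108.
∂Q/∂P_z = +2.8, so E_xy = 2.8·(40/412.108) ≈ 0.27.
E_xy > 0: the goods are substitutes.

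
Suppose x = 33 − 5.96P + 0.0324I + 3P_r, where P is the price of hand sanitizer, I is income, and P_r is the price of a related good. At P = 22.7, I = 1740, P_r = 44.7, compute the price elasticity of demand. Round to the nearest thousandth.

-1.534

Substituting, x = 33 − 5.96(22.7) + 0.0324(1740) + 3(44.7) = 33 − 135.292 + 56.376 + 134.1 = 88.184.
∂x/∂P = −5.96, so E_p = (−5.96)·(22.7/88.184) ≈ -1.534.
|E_p| > 1: demand is elastic.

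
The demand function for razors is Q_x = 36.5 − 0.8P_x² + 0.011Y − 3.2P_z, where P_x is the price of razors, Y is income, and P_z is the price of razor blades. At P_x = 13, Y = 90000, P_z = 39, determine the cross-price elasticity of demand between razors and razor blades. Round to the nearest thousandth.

-0.163

Q_x = 36.5 − 0.8(13)² + 0.011(90000) − 3.2(39) = 36.5 − 135.2 + 990 − 124.8 = 766.5.
∂Q_x/∂P_z = −3.2, so E_xy = -3.2·(39/766.5) ≈ -0.163.
E_xy < 0: the goods are complements.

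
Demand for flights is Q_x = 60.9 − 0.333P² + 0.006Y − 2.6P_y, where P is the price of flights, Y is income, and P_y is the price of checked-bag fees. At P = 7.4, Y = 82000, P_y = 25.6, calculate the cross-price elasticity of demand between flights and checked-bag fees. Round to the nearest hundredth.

-0.14

At the given point, Q_x = 60.9 − 0.333(7.4)² + 0.006(82000) − 2.6(25.6) = 60.9 − 18.2351 + 492 − 66.56 = 468.1049.
∂Q_x/∂P_y = −2.6, so E_xy = -2.6·(25.6/468.1049) ≈ -0.14.
E_xy < 0: the goods are complements.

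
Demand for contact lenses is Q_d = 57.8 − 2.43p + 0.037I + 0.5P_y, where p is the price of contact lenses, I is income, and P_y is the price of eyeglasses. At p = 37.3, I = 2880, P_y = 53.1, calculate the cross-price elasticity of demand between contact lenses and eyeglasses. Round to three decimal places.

0.265

At the given point, Q_d = 57.8 − 2.43(37.3) + 0.037(2880) + 0.5(53.1) = 57.8 − 90.639 + 106.56 + 26.55 = 100.271.
∂Q_d/∂P_y = +0.5, so E_xy = 0.5·(53.1/100.271) ≈ 0.265.
E_xy > 0: the goods are substitutes.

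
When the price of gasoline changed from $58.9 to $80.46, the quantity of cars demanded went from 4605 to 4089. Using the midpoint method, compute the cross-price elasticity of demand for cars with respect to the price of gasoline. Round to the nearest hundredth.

%ΔQ_x = (4089 − 4605)/[(4605+4089)/2] = -516/4347 ≈ -0.1187.
%ΔP_y = (80.46 − 58.9)/[(58.9+80.46)/2] ≈ 0.3094.
E_xy = -0.1187/0.3094 ≈ -0.38.
E_xy < 0, so cars and gasoline are complements.

-0.38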